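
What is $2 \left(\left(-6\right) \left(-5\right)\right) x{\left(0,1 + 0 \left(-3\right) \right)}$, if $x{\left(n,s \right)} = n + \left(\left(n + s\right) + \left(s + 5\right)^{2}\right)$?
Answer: $2220$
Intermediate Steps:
$x{\left(n,s \right)} = s + \left(5 + s\right)^{2} + 2 n$ ($x{\left(n,s \right)} = n + \left(\left(n + s\right) + \left(5 + s\right)^{2}\right) = n + \left(n + s + \left(5 + s\right)^{2}\right) = s + \left(5 + s\right)^{2} + 2 n$)
$2 \left(\left(-6\right) \left(-5\right)\right) x{\left(0,1 + 0 \left(-3\right) \right)} = 2 \left(\left(-6\right) \left(-5\right)\right) \left(\left(1 + 0 \left(-3\right)\right) + \left(5 + \left(1 + 0 \left(-3\right)\right)\right)^{2} + 2 \cdot 0\right) = 2 \cdot 30 \left(\left(1 + 0\right) + \left(5 + \left(1 + 0\right)\right)^{2} + 0\right) = 60 \left(1 + \left(5 + 1\right)^{2} + 0\right) = 60 \left(1 + 6^{2} + 0\right) = 60 \left(1 + 36 + 0\right) = 60 \cdot 37 = 2220$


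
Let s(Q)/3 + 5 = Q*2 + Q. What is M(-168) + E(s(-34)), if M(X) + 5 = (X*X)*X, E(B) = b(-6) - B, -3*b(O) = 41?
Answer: -14223989/3 ≈ -4.7413e+6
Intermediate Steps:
b(O) = -41/3 (b(O) = -1/3*41 = -41/3)
s(Q) = -15 + 9*Q (s(Q) = -15 + 3*(Q*2 + Q) = -15 + 3*(2*Q + Q) = -15 + 3*(3*Q) = -15 + 9*Q)
E(B) = -41/3 - B
M(X) = -5 + X**3 (M(X) = -5 + (X*X)*X = -5 + X**2*X = -5 + X**3)
M(-168) + E(s(-34)) = (-5 + (-168)**3) + (-41/3 - (-15 + 9*(-34))) = (-5 - 4741632) + (-41/3 - (-15 - 306)) = -4741637 + (-41/3 - 1*(-321)) = -4741637 + (-41/3 + 321) = -4741637 + 922/3 = -14223989/3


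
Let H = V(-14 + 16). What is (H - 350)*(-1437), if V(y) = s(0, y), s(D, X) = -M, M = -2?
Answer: 500076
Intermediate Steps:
s(D, X) = 2 (s(D, X) = -1*(-2) = 2)
V(y) = 2
H = 2
(H - 350)*(-1437) = (2 - 350)*(-1437) = -348*(-1437) = 500076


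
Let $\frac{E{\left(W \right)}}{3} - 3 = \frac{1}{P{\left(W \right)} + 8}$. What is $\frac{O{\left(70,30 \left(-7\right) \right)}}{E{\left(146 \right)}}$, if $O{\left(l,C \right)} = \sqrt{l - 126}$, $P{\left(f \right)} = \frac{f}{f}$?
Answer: $\frac{3 i \sqrt{14}}{14} \approx 0.80178 i$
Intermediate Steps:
$P{\left(f \right)} = 1$
$E{\left(W \right)} = \frac{28}{3}$ ($E{\left(W \right)} = 9 + \frac{3}{1 + 8} = 9 + \frac{3}{9} = 9 + 3 \cdot \frac{1}{9} = 9 + \frac{1}{3} = \frac{28}{3}$)
$O{\left(l,C \right)} = \sqrt{-126 + l}$
$\frac{O{\left(70,30 \left(-7\right) \right)}}{E{\left(146 \right)}} = \frac{\sqrt{-126 + 70}}{\frac{28}{3}} = \sqrt{-56} \cdot \frac{3}{28} = 2 i \sqrt{14} \cdot \frac{3}{28} = \frac{3 i \sqrt{14}}{14}$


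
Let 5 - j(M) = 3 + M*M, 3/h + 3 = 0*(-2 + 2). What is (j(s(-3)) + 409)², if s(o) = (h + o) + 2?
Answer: 165649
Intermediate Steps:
h = -1 (h = 3/(-3 + 0*(-2 + 2)) = 3/(-3 + 0*0) = 3/(-3 + 0) = 3/(-3) = 3*(-⅓) = -1)
s(o) = 1 + o (s(o) = (-1 + o) + 2 = 1 + o)
j(M) = 2 - M² (j(M) = 5 - (3 + M*M) = 5 - (3 + M²) = 5 + (-3 - M²) = 2 - M²)
(j(s(-3)) + 409)² = ((2 - (1 - 3)²) + 409)² = ((2 - 1*(-2)²) + 409)² = ((2 - 1*4) + 409)² = ((2 - 4) + 409)² = (-2 + 409)² = 407² = 165649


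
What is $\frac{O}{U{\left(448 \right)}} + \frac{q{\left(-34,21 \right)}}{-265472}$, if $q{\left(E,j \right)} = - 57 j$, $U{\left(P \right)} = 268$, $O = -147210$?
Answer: $- \frac{9769953081}{17786624} \approx -549.29$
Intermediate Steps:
$\frac{O}{U{\left(448 \right)}} + \frac{q{\left(-34,21 \right)}}{-265472} = - \frac{147210}{268} + \frac{\left(-57\right) 21}{-265472} = \left(-147210\right) \frac{1}{268} - - \frac{1197}{265472} = - \frac{73605}{134} + \frac{1197}{265472} = - \frac{9769953081}{17786624}$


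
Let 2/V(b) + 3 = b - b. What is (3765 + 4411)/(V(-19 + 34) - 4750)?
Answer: -876/509 ≈ -1.7210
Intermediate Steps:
V(b) = -⅔ (V(b) = 2/(-3 + (b - b)) = 2/(-3 + 0) = 2/(-3) = 2*(-⅓) = -⅔)
(3765 + 4411)/(V(-19 + 34) - 4750) = (3765 + 4411)/(-⅔ - 4750) = 8176/(-14252/3) = 8176*(-3/14252) = -876/509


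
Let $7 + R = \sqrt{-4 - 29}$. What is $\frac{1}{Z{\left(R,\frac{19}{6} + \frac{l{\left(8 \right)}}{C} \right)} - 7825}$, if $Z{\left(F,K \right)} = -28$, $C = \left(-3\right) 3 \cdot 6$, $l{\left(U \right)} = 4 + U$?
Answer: $- \frac{1}{7853} \approx -0.00012734$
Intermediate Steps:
$C = -54$ ($C = \left(-9\right) 6 = -54$)
$R = -7 + i \sqrt{33}$ ($R = -7 + \sqrt{-4 - 29} = -7 + \sqrt{-33} = -7 + i \sqrt{33} \approx -7.0 + 5.7446 i$)
$\frac{1}{Z{\left(R,\frac{19}{6} + \frac{l{\left(8 \right)}}{C} \right)} - 7825} = \frac{1}{-28 - 7825} = \frac{1}{-7853} = - \frac{1}{7853}$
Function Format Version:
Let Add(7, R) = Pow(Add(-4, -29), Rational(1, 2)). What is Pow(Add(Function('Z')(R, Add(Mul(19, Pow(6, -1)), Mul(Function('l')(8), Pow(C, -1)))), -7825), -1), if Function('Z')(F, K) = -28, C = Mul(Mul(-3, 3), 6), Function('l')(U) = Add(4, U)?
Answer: Rational(-1, 7853) ≈ -0.00012734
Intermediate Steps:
C = -54 (C = Mul(-9, 6) = -54)
R = Add(-7, Mul(I, Pow(33, Rational(1, 2)))) (R = Add(-7, Pow(Add(-4, -29), Rational(1, 2))) = Add(-7, Pow(-33, Rational(1, 2))) = Add(-7, Mul(I, Pow(33, Rational(1, 2)))) ≈ Add(-7.0000, Mul(5.7446, I)))
Pow(Add(Function('Z')(R, Add(Mul(19, Pow(6, -1)), Mul(Function('l')(8), Pow(C, -1)))), -7825), -1) = Pow(Add(-28, -7825), -1) = Pow(-7853, -1) = Rational(-1, 7853)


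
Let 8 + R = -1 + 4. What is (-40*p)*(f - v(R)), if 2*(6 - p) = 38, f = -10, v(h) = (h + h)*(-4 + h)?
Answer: -52000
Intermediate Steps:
R = -5 (R = -8 + (-1 + 4) = -8 + 3 = -5)
v(h) = 2*h*(-4 + h) (v(h) = (2*h)*(-4 + h) = 2*h*(-4 + h))
p = -13 (p = 6 - ½*38 = 6 - 19 = -13)
(-40*p)*(f - v(R)) = (-40*(-13))*(-10 - 2*(-5)*(-4 - 5)) = 520*(-10 - 2*(-5)*(-9)) = 520*(-10 - 1*90) = 520*(-10 - 90) = 520*(-100) = -52000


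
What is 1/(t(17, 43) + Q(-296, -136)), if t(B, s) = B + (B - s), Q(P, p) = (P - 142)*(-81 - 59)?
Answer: 1/61311 ≈ 1.6310e-5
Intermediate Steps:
Q(P, p) = 19880 - 140*P (Q(P, p) = (-142 + P)*(-140) = 19880 - 140*P)
t(B, s) = -s + 2*B
1/(t(17, 43) + Q(-296, -136)) = 1/((-1*43 + 2*17) + (19880 - 140*(-296))) = 1/((-43 + 34) + (19880 + 41440)) = 1/(-9 + 61320) = 1/61311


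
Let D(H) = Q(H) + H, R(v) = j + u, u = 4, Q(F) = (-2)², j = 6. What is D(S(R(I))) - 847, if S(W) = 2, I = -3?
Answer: -841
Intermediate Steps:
Q(F) = 4
R(v) = 10 (R(v) = 6 + 4 = 10)
D(H) = 4 + H
D(S(R(I))) - 847 = (4 + 2) - 847 = 6 - 847 = -841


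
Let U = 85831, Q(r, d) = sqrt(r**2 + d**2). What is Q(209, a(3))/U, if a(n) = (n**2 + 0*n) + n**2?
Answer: sqrt(44005)/85831 ≈ 0.0024440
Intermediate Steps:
a(n) = 2*n**2 (a(n) = (n**2 + 0) + n**2 = n**2 + n**2 = 2*n**2)
Q(r, d) = sqrt(d**2 + r**2)
Q(209, a(3))/U = sqrt((2*3**2)**2 + 209**2)/85831 = sqrt((2*9)**2 + 43681)*(1/85831) = sqrt(18**2 + 43681)*(1/85831) = sqrt(324 + 43681)*(1/85831) = sqrt(44005)*(1/85831) = sqrt(44005)/85831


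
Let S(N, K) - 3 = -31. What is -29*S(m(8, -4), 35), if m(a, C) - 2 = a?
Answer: 812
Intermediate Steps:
m(a, C) = 2 + a
S(N, K) = -28 (S(N, K) = 3 - 31 = -28)
-29*S(m(8, -4), 35) = -29*(-28) = 812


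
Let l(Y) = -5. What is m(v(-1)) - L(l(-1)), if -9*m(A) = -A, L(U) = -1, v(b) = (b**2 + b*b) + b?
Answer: 10/9 ≈ 1.1111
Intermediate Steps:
v(b) = b + 2*b**2 (v(b) = (b**2 + b**2) + b = 2*b**2 + b = b + 2*b**2)
m(A) = A/9 (m(A) = -(-1)*A/9 = A/9)
m(v(-1)) - L(l(-1)) = (-(1 + 2*(-1)))/9 - 1*(-1) = (-(1 - 2))/9 + 1 = (-1*(-1))/9 + 1 = (1/9)*1 + 1 = 1/9 + 1 = 10/9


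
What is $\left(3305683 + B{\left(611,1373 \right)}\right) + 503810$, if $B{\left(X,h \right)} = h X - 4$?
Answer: $4648392$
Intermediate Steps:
$B{\left(X,h \right)} = -4 + X h$ ($B{\left(X,h \right)} = X h - 4 = -4 + X h$)
$\left(3305683 + B{\left(611,1373 \right)}\right) + 503810 = \left(3305683 + \left(-4 + 611 \cdot 1373\right)\right) + 503810 = \left(3305683 + \left(-4 + 838903\right)\right) + 503810 = \left(3305683 + 838899\right) + 503810 = 4144582 + 503810 = 4648392$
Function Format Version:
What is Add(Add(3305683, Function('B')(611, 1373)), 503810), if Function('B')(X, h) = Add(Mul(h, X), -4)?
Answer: 4648392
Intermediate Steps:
Function('B')(X, h) = Add(-4, Mul(X, h)) (Function('B')(X, h) = Add(Mul(X, h), -4) = Add(-4, Mul(X, h)))
Add(Add(3305683, Function('B')(611, 1373)), 503810) = Add(Add(3305683, Add(-4, Mul(611, 1373))), 503810) = Add(Add(3305683, Add(-4, 838903)), 503810) = Add(Add(3305683, 838899), 503810) = Add(4144582, 503810) = 4648392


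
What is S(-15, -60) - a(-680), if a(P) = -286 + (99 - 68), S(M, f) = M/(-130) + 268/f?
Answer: 97753/390 ≈ 250.65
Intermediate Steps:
S(M, f) = 268/f - M/130 (S(M, f) = M*(-1/130) + 268/f = -M/130 + 268/f = 268/f - M/130)
a(P) = -255 (a(P) = -286 + 31 = -255)
S(-15, -60) - a(-680) = (268/(-60) - 1/130*(-15)) - 1*(-255) = (268*(-1/60) + 3/26) + 255 = (-67/15 + 3/26) + 255 = -1697/390 + 255 = 97753/390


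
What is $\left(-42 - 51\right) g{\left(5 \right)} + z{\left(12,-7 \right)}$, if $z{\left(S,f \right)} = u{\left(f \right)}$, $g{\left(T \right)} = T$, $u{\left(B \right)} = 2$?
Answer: $-463$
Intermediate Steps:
$z{\left(S,f \right)} = 2$
$\left(-42 - 51\right) g{\left(5 \right)} + z{\left(12,-7 \right)} = \left(-42 - 51\right) 5 + 2 = \left(-93\right) 5 + 2 = -465 + 2 = -463$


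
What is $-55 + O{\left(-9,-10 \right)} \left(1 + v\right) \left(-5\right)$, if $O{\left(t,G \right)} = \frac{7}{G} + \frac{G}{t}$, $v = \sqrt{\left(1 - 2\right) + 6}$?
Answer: $- \frac{1027}{18} - \frac{37 \sqrt{5}}{18} \approx -61.652$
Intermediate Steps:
$v = \sqrt{5}$ ($v = \sqrt{-1 + 6} = \sqrt{5} \approx 2.2361$)
$-55 + O{\left(-9,-10 \right)} \left(1 + v\right) \left(-5\right) = -55 + \left(\frac{7}{-10} - \frac{10}{-9}\right) \left(1 + \sqrt{5}\right) \left(-5\right) = -55 + \left(7 \left(- \frac{1}{10}\right) - - \frac{10}{9}\right) \left(-5 - 5 \sqrt{5}\right) = -55 + \left(- \frac{7}{10} + \frac{10}{9}\right) \left(-5 - 5 \sqrt{5}\right) = -55 + \frac{37 \left(-5 - 5 \sqrt{5}\right)}{90} = -55 - \left(\frac{37}{18} + \frac{37 \sqrt{5}}{18}\right) = - \frac{1027}{18} - \frac{37 \sqrt{5}}{18}$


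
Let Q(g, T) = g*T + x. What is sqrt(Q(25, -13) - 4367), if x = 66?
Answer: 3*I*sqrt(514) ≈ 68.015*I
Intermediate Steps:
Q(g, T) = 66 + T*g (Q(g, T) = g*T + 66 = T*g + 66 = 66 + T*g)
sqrt(Q(25, -13) - 4367) = sqrt((66 - 13*25) - 4367) = sqrt((66 - 325) - 4367) = sqrt(-259 - 4367) = sqrt(-4626) = 3*I*sqrt(514)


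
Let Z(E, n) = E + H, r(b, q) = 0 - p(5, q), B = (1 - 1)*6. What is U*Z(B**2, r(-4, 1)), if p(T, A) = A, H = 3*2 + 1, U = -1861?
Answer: -13027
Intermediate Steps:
B = 0 (B = 0*6 = 0)
H = 7 (H = 6 + 1 = 7)
r(b, q) = -q (r(b, q) = 0 - q = -q)
Z(E, n) = 7 + E (Z(E, n) = E + 7 = 7 + E)
U*Z(B**2, r(-4, 1)) = -1861*(7 + 0**2) = -1861*(7 + 0) = -1861*7 = -13027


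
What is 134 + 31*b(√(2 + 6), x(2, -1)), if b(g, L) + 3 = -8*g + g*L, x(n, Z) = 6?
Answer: 41 - 124*√2 ≈ -134.36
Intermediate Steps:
b(g, L) = -3 - 8*g + L*g (b(g, L) = -3 + (-8*g + g*L) = -3 + (-8*g + L*g) = -3 - 8*g + L*g)
134 + 31*b(√(2 + 6), x(2, -1)) = 134 + 31*(-3 - 8*√(2 + 6) + 6*√(2 + 6)) = 134 + 31*(-3 - 16*√2 + 6*√8) = 134 + 31*(-3 - 16*√2 + 6*(2*√2)) = 134 + 31*(-3 - 16*√2 + 12*√2) = 134 + 31*(-3 - 4*√2) = 134 + (-93 - 124*√2) = 41 - 124*√2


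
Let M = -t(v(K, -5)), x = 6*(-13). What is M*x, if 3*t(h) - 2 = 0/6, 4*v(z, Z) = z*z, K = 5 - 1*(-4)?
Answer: 52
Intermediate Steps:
x = -78
K = 9 (K = 5 + 4 = 9)
v(z, Z) = z²/4 (v(z, Z) = (z*z)/4 = z²/4)
t(h) = ⅔ (t(h) = ⅔ + (0/6)/3 = ⅔ + (0*(⅙))/3 = ⅔ + (⅓)*0 = ⅔ + 0 = ⅔)
M = -⅔ (M = -1*⅔ = -⅔ ≈ -0.66667)
M*x = -⅔*(-78) = 52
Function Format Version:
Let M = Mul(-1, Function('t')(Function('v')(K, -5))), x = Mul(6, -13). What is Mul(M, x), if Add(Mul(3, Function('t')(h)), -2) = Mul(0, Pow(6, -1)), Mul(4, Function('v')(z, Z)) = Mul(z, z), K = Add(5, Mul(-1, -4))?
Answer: 52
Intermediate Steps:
x = -78
K = 9 (K = Add(5, 4) = 9)
Function('v')(z, Z) = Mul(Rational(1, 4), Pow(z, 2)) (Function('v')(z, Z) = Mul(Rational(1, 4), Mul(z, z)) = Mul(Rational(1, 4), Pow(z, 2)))
Function('t')(h) = Rational(2, 3) (Function('t')(h) = Add(Rational(2, 3), Mul(Rational(1, 3), Mul(0, Pow(6, -1)))) = Add(Rational(2, 3), Mul(Rational(1, 3), Mul(0, Rational(1, 6)))) = Add(Rational(2, 3), Mul(Rational(1, 3), 0)) = Add(Rational(2, 3), 0) = Rational(2, 3))
M = Rational(-2, 3) (M = Mul(-1, Rational(2, 3)) = Rational(-2, 3) ≈ -0.66667)
Mul(M, x) = Mul(Rational(-2, 3), -78) = 52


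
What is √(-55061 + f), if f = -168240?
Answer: I*√223301 ≈ 472.55*I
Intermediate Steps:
√(-55061 + f) = √(-55061 - 168240) = √(-223301) = I*√223301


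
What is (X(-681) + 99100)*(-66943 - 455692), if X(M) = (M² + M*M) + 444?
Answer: -536780638910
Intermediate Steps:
X(M) = 444 + 2*M² (X(M) = (M² + M²) + 444 = 2*M² + 444 = 444 + 2*M²)
(X(-681) + 99100)*(-66943 - 455692) = ((444 + 2*(-681)²) + 99100)*(-66943 - 455692) = ((444 + 2*463761) + 99100)*(-522635) = ((444 + 927522) + 99100)*(-522635) = (927966 + 99100)*(-522635) = 1027066*(-522635) = -536780638910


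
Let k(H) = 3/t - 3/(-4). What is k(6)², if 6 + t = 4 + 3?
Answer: 225/16 ≈ 14.063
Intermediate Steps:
t = 1 (t = -6 + (4 + 3) = -6 + 7 = 1)
k(H) = 15/4 (k(H) = 3/1 - 3/(-4) = 3*1 - 3*(-¼) = 3 + ¾ = 15/4)
k(6)² = (15/4)² = 225/16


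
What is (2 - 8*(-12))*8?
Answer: 784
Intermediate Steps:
(2 - 8*(-12))*8 = (2 + 96)*8 = 98*8 = 784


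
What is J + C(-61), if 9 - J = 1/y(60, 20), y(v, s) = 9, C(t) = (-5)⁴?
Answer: 5705/9 ≈ 633.89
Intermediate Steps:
C(t) = 625
J = 80/9 (J = 9 - 1/9 = 9 - 1*⅑ = 9 - ⅑ = 80/9 ≈ 8.8889)
J + C(-61) = 80/9 + 625 = 5705/9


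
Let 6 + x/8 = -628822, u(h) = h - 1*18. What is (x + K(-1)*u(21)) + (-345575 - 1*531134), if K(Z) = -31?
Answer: -5907426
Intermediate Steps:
u(h) = -18 + h (u(h) = h - 18 = -18 + h)
x = -5030624 (x = -48 + 8*(-628822) = -48 - 5030576 = -5030624)
(x + K(-1)*u(21)) + (-345575 - 1*531134) = (-5030624 - 31*(-18 + 21)) + (-345575 - 1*531134) = (-5030624 - 31*3) + (-345575 - 531134) = (-5030624 - 93) - 876709 = -5030717 - 876709 = -5907426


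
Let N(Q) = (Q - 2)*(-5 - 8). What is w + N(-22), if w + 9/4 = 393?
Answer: 2811/4 ≈ 702.75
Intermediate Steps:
w = 1563/4 (w = -9/4 + 393 = 1563/4 ≈ 390.75)
N(Q) = 26 - 13*Q (N(Q) = (-2 + Q)*(-13) = 26 - 13*Q)
w + N(-22) = 1563/4 + (26 - 13*(-22)) = 1563/4 + (26 + 286) = 1563/4 + 312 = 2811/4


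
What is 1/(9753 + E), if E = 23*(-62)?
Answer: 1/8327 ≈ 0.00012009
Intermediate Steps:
E = -1426
1/(9753 + E) = 1/(9753 - 1426) = 1/8327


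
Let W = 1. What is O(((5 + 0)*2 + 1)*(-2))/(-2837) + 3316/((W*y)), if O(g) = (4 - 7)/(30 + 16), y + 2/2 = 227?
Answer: 216372655/14746726 ≈ 14.673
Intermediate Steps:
y = 226 (y = -1 + 227 = 226)
O(g) = -3/46
O(((5 + 0)*2 + 1)*(-2))/(-2837) + 3316/((W*y)) = -3/46/(-2837) + 3316/((1*226)) = -3/46*(-1/2837) + 3316/226 = 3/130502 + 3316*(1/226) = 3/130502 + 1658/113 = 216372655/14746726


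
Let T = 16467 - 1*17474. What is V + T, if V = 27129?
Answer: 26122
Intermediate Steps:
T = -1007 (T = 16467 - 17474 = -1007)
V + T = 27129 - 1007 = 26122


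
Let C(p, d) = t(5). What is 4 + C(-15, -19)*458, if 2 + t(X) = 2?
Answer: 4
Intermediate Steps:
t(X) = 0 (t(X) = -2 + 2 = 0)
C(p, d) = 0
4 + C(-15, -19)*458 = 4 + 0*458 = 4 + 0 = 4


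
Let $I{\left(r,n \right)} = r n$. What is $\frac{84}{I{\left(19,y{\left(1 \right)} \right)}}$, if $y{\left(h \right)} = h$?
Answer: $\frac{84}{19} \approx 4.4211$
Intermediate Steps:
$I{\left(r,n \right)} = n r$
$\frac{84}{I{\left(19,y{\left(1 \right)} \right)}} = \frac{84}{1 \cdot 19} = \frac{84}{19}$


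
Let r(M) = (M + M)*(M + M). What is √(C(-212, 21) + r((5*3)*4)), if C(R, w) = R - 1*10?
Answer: √14178 ≈ 119.07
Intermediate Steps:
C(R, w) = -10 + R (C(R, w) = R - 10 = -10 + R)
r(M) = 4*M² (r(M) = (2*M)*(2*M) = 4*M²)
√(C(-212, 21) + r((5*3)*4)) = √((-10 - 212) + 4*((5*3)*4)²) = √(-222 + 4*(15*4)²) = √(-222 + 4*60²) = √(-222 + 4*3600) = √(-222 + 14400) = √14178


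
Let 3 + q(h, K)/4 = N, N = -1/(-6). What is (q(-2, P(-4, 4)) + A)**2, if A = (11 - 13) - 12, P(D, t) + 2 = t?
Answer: 5776/9 ≈ 641.78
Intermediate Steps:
P(D, t) = -2 + t
N = 1/6 (N = -1*(-1/6) = 1/6 ≈ 0.16667)
q(h, K) = -34/3 (q(h, K) = -12 + 4*(1/6) = -12 + 2/3 = -34/3)
A = -14 (A = -2 - 12 = -14)
(q(-2, P(-4, 4)) + A)**2 = (-34/3 - 14)**2 = (-76/3)**2 = 5776/9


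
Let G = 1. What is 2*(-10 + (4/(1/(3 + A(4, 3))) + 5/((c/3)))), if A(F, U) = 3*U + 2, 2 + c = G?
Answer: 62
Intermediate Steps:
c = -1 (c = -2 + 1 = -1)
A(F, U) = 2 + 3*U
2*(-10 + (4/(1/(3 + A(4, 3))) + 5/((c/3)))) = 2*(-10 + (4/(1/(3 + (2 + 3*3))) + 5/((-1/3)))) = 2*(-10 + (4/(1/(3 + (2 + 9))) + 5/((-1*⅓)))) = 2*(-10 + (4/(1/(3 + 11)) + 5/(-⅓))) = 2*(-10 + (4/(1/14) + 5*(-3))) = 2*(-10 + (4/(1/14) - 15)) = 2*(-10 + (4*14 - 15)) = 2*(-10 + (56 - 15)) = 2*(-10 + 41) = 2*31 = 62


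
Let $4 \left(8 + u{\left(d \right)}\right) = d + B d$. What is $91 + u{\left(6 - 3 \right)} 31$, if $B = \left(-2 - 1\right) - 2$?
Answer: $-250$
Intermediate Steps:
$B = -5$ ($B = -3 - 2 = -5$)
$u{\left(d \right)} = -8 - d$ ($u{\left(d \right)} = -8 + \frac{d - 5 d}{4} = -8 + \frac{\left(-4\right) d}{4} = -8 - d$)
$91 + u{\left(6 - 3 \right)} 31 = 91 + \left(-8 - \left(6 - 3\right)\right) 31 = 91 + \left(-8 - 3\right) 31 = 91 - 341 = -250$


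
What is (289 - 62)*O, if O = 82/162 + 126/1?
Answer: 2326069/81 ≈ 28717.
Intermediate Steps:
O = 10247/81 (O = 82*(1/162) + 126*1 = 41/81 + 126 = 10247/81 ≈ 126.51)
(289 - 62)*O = (289 - 62)*(10247/81) = 227*(10247/81) = 2326069/81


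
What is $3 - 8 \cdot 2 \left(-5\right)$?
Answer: $83$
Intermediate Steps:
$3 - 8 \cdot 2 \left(-5\right) = 3 - -80 = 3 + 80 = 83$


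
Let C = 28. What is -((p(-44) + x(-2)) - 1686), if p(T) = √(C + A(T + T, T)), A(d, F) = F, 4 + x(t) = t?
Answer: 1692 - 4*I ≈ 1692.0 - 4.0*I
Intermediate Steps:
x(t) = -4 + t
p(T) = √(28 + T)
-((p(-44) + x(-2)) - 1686) = -((√(28 - 44) + (-4 - 2)) - 1686) = -((√(-16) - 6) - 1686) = -((4*I - 6) - 1686) = -((-6 + 4*I) - 1686) = -(-1692 + 4*I) = 1692 - 4*I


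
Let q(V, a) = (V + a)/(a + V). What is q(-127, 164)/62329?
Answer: 1/62329 ≈ 1.6044e-5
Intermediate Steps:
q(V, a) = 1 (q(V, a) = (V + a)/(V + a) = 1)
q(-127, 164)/62329 = 1/62329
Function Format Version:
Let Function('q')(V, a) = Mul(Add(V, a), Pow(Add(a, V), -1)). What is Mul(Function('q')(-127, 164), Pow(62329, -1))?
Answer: Rational(1, 62329) ≈ 1.6044e-5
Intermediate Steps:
Function('q')(V, a) = 1 (Function('q')(V, a) = Mul(Add(V, a), Pow(Add(V, a), -1)) = 1)
Mul(Function('q')(-127, 164), Pow(62329, -1)) = Mul(1, Pow(62329, -1)) = Mul(1, Rational(1, 62329)) = Rational(1, 62329)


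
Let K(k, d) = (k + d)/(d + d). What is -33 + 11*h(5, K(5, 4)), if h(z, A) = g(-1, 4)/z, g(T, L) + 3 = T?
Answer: -209/5 ≈ -41.800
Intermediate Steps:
g(T, L) = -3 + T
K(k, d) = (d + k)/(2*d) (K(k, d) = (d + k)/((2*d)) = (d + k)*(1/(2*d)) = (d + k)/(2*d))
h(z, A) = -4/z (h(z, A) = (-3 - 1)/z = -4/z)
-33 + 11*h(5, K(5, 4)) = -33 + 11*(-4/5) = -33 + 11*(-4*⅕) = -33 + 11*(-⅘) = -33 - 44/5 = -209/5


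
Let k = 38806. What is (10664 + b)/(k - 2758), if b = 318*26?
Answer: 4733/9012 ≈ 0.52519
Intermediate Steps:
b = 8268
(10664 + b)/(k - 2758) = (10664 + 8268)/(38806 - 2758) = 18932/36048 = 18932*(1/36048) = 4733/9012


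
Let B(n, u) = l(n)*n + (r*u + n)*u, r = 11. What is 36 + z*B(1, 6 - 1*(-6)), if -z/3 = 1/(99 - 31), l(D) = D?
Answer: -2343/68 ≈ -34.456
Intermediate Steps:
z = -3/68 (z = -3/(99 - 31) = -3/68 ≈ -0.044118)
B(n, u) = n² + u*(n + 11*u) (B(n, u) = n*n + (11*u + n)*u = n² + (n + 11*u)*u = n² + u*(n + 11*u))
36 + z*B(1, 6 - 1*(-6)) = 36 - 3*(1² + 11*(6 - 1*(-6))² + 1*(6 - 1*(-6)))/68 = 36 - 3*(1 + 11*(6 + 6)² + 1*(6 + 6))/68 = 36 - 3*(1 + 11*12² + 1*12)/68 = 36 - 3*(1 + 11*144 + 12)/68 = 36 - 3*(1 + 1584 + 12)/68 = 36 - 3/68*1597 = 36 - 4791/68 = -2343/68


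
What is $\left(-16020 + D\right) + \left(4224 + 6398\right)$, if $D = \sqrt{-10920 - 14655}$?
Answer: $-5398 + 5 i \sqrt{1023} \approx -5398.0 + 159.92 i$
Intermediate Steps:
$D = 5 i \sqrt{1023}$ ($D = \sqrt{-25575} = 5 i \sqrt{1023} \approx 159.92 i$)
$\left(-16020 + D\right) + \left(4224 + 6398\right) = \left(-16020 + 5 i \sqrt{1023}\right) + \left(4224 + 6398\right) = \left(-16020 + 5 i \sqrt{1023}\right) + 10622 = -5398 + 5 i \sqrt{1023}$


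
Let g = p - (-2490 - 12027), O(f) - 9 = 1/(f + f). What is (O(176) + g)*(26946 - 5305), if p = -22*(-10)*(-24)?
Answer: 70432647113/352 ≈ 2.0009e+8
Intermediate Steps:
O(f) = 9 + 1/(2*f) (O(f) = 9 + 1/(f + f) = 9 + 1/(2*f))
p = -5280 (p = 220*(-24) = -5280)
g = 9237 (g = -5280 - (-2490 - 12027) = -5280 - 1*(-14517) = -5280 + 14517 = 9237)
(O(176) + g)*(26946 - 5305) = ((9 + (½)/176) + 9237)*(26946 - 5305) = ((9 + (½)*(1/176)) + 9237)*21641 = ((9 + 1/352) + 9237)*21641 = (3169/352 + 9237)*21641 = (3254593/352)*21641 = 70432647113/352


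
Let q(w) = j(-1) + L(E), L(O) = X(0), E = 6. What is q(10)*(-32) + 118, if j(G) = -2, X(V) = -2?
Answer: 246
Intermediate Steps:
L(O) = -2
q(w) = -4 (q(w) = -2 - 2 = -4)
q(10)*(-32) + 118 = -4*(-32) + 118 = 128 + 118 = 246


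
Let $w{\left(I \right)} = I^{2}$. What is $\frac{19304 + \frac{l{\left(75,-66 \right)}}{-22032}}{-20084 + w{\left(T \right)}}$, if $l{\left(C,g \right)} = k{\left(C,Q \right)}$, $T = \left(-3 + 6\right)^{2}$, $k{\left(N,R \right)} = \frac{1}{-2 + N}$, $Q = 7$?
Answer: $- \frac{31047318143}{32171545008} \approx -0.96506$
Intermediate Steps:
$T = 9$ ($T = 3^{2} = 9$)
$l{\left(C,g \right)} = \frac{1}{-2 + C}$
$\frac{19304 + \frac{l{\left(75,-66 \right)}}{-22032}}{-20084 + w{\left(T \right)}} = \frac{19304 + \frac{1}{\left(-2 + 75\right) \left(-22032\right)}}{-20084 + 9^{2}} = \frac{19304 + \frac{1}{73} \left(- \frac{1}{22032}\right)}{-20084 + 81} = \frac{19304 + \frac{1}{73} \left(- \frac{1}{22032}\right)}{-20003} = \left(19304 - \frac{1}{1608336}\right) \left(- \frac{1}{20003}\right) = \frac{31047318143}{1608336} \left(- \frac{1}{20003}\right) = - \frac{31047318143}{32171545008}$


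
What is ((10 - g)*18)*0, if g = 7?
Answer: 0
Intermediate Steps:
((10 - g)*18)*0 = ((10 - 1*7)*18)*0 = ((10 - 7)*18)*0 = (3*18)*0 = 54*0 = 0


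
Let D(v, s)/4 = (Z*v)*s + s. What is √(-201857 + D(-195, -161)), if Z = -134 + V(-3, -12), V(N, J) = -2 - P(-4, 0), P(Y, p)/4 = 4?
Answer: I*√19290661 ≈ 4392.1*I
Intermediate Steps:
P(Y, p) = 16 (P(Y, p) = 4*4 = 16)
V(N, J) = -18 (V(N, J) = -2 - 1*16 = -2 - 16 = -18)
Z = -152 (Z = -134 - 18 = -152)
D(v, s) = 4*s - 608*s*v (D(v, s) = 4*((-152*v)*s + s) = 4*(-152*s*v + s) = 4*(s - 152*s*v) = 4*s - 608*s*v)
√(-201857 + D(-195, -161)) = √(-201857 + 4*(-161)*(1 - 152*(-195))) = √(-201857 + 4*(-161)*(1 + 29640)) = √(-201857 + 4*(-161)*29641) = √(-201857 - 19088804) = √(-19290661) = I*√19290661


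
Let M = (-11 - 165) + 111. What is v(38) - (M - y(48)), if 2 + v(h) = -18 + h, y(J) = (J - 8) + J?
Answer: 171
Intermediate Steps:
y(J) = -8 + 2*J (y(J) = (-8 + J) + J = -8 + 2*J)
M = -65 (M = -176 + 111 = -65)
v(h) = -20 + h (v(h) = -2 + (-18 + h) = -20 + h)
v(38) - (M - y(48)) = (-20 + 38) - (-65 - (-8 + 2*48)) = 18 - (-65 - (-8 + 96)) = 18 - (-65 - 1*88) = 18 - (-65 - 88) = 18 - 1*(-153) = 18 + 153 = 171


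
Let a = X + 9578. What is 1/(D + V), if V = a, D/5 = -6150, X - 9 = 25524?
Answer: 1/4361 ≈ 0.00022931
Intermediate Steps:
X = 25533 (X = 9 + 25524 = 25533)
D = -30750 (D = 5*(-6150) = -30750)
a = 35111 (a = 25533 + 9578 = 35111)
V = 35111
1/(D + V) = 1/(-30750 + 35111) = 1/4361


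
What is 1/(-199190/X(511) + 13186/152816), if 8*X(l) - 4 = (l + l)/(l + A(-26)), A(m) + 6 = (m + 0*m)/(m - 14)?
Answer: -1163158984/307833744386281 ≈ -3.7785e-6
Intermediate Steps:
A(m) = -6 + m/(-14 + m) (A(m) = -6 + (m + 0*m)/(m - 14) = -6 + (m + 0)/(-14 + m) = -6 + m/(-14 + m))
X(l) = ½ + l/(4*(-107/20 + l)) (X(l) = ½ + ((l + l)/(l + (84 - 5*(-26))/(-14 - 26)))/8 = ½ + ((2*l)/(l + (84 + 130)/(-40)))/8 = ½ + ((2*l)/(l - 1/40*214))/8 = ½ + ((2*l)/(l - 107/20))/8 = ½ + ((2*l)/(-107/20 + l))/8 = ½ + (2*l/(-107/20 + l))/8 = ½ + l/(4*(-107/20 + l)))
1/(-199190/X(511) + 13186/152816) = 1/(-199190*2*(-107 + 20*511)/(-107 + 30*511) + 13186/152816) = 1/(-199190*2*(-107 + 10220)/(-107 + 15330) + 13186*(1/152816)) = 1/(-199190/((½)*15223/10113) + 6593/76408) = 1/(-199190/((½)*(1/10113)*15223) + 6593/76408) = 1/(-199190/15223/20226 + 6593/76408) = 1/(-199190*20226/15223 + 6593/76408) = 1/(-4028816940/15223 + 6593/76408) = 1/(-307833744386281/1163158984) = -1163158984/307833744386281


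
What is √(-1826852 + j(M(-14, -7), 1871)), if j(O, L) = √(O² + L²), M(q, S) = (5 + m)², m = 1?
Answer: √(-1826852 + √3501937) ≈ 1350.9*I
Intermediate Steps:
M(q, S) = 36 (M(q, S) = (5 + 1)² = 6² = 36)
j(O, L) = √(L² + O²)
√(-1826852 + j(M(-14, -7), 1871)) = √(-1826852 + √(1871² + 36²)) = √(-1826852 + √(3500641 + 1296)) = √(-1826852 + √3501937)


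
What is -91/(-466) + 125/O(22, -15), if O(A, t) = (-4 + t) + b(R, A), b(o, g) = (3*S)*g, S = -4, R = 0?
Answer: -32497/131878 ≈ -0.24642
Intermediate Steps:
b(o, g) = -12*g (b(o, g) = (3*(-4))*g = -12*g)
O(A, t) = -4 + t - 12*A (O(A, t) = (-4 + t) - 12*A = -4 + t - 12*A)
-91/(-466) + 125/O(22, -15) = -91/(-466) + 125/(-4 - 15 - 12*22) = -91*(-1/466) + 125/(-4 - 15 - 264) = 91/466 + 125/(-283) = 91/466 + 125*(-1/283) = 91/466 - 125/283 = -32497/131878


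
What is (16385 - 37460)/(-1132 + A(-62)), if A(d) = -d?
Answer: 4215/214 ≈ 19.696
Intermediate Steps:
(16385 - 37460)/(-1132 + A(-62)) = (16385 - 37460)/(-1132 - 1*(-62)) = -21075/(-1132 + 62) = -21075/(-1070) = -21075*(-1/1070) = 4215/214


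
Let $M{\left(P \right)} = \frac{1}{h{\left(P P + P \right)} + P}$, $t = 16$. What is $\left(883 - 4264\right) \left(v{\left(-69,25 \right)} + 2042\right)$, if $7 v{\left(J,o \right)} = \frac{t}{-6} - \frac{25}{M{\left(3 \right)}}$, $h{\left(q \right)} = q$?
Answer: $-6721589$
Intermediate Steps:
$M{\left(P \right)} = \frac{1}{P^{2} + 2 P}$ ($M{\left(P \right)} = \frac{1}{\left(P P + P\right) + P} = \frac{1}{\left(P^{2} + P\right) + P} = \frac{1}{\left(P + P^{2}\right) + P} = \frac{1}{P^{2} + 2 P}$)
$v{\left(J,o \right)} = - \frac{1133}{21}$ ($v{\left(J,o \right)} = \frac{\frac{16}{-6} - \frac{25}{\frac{1}{3} \frac{1}{2 + 3}}}{7} = \frac{16 \left(- \frac{1}{6}\right) - \frac{25}{\frac{1}{3} \cdot \frac{1}{5}}}{7} = \frac{- \frac{8}{3} - \frac{25}{\frac{1}{3} \cdot \frac{1}{5}}}{7} = \frac{- \frac{8}{3} - 25 \frac{1}{\frac{1}{15}}}{7} = \frac{- \frac{8}{3} - 375}{7} = \frac{1}{7} \left(- \frac{1133}{3}\right) = - \frac{1133}{21}$)
$\left(883 - 4264\right) \left(v{\left(-69,25 \right)} + 2042\right) = \left(883 - 4264\right) \left(- \frac{1133}{21} + 2042\right) = \left(-3381\right) \frac{41749}{21} = -6721589$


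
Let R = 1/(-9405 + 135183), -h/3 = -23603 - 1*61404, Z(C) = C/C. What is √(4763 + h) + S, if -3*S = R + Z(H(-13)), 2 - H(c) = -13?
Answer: -125779/377334 + 2*√64946 ≈ 509.36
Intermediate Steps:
H(c) = 15 (H(c) = 2 - 1*(-13) = 2 + 13 = 15)
Z(C) = 1
h = 255021 (h = -3*(-23603 - 1*61404) = -3*(-23603 - 61404) = -3*(-85007) = 255021)
R = 1/125778 ≈ 7.9505e-6
S = -125779/377334 (S = -(1/125778 + 1)/3 = -⅓*125779/125778 = -125779/377334 ≈ -0.33334)
√(4763 + h) + S = √(4763 + 255021) - 125779/377334 = √259784 - 125779/377334 = 2*√64946 - 125779/377334 = -125779/377334 + 2*√64946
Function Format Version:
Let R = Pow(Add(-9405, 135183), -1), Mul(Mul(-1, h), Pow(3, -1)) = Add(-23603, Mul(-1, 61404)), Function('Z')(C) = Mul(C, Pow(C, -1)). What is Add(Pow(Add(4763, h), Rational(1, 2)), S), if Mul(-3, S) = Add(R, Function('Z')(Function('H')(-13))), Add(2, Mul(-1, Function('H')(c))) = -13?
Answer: Add(Rational(-125779, 377334), Mul(2, Pow(64946, Rational(1, 2)))) ≈ 509.36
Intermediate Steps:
Function('H')(c) = 15 (Function('H')(c) = Add(2, Mul(-1, -13)) = Add(2, 13) = 15)
Function('Z')(C) = 1
h = 255021 (h = Mul(-3, Add(-23603, Mul(-1, 61404))) = Mul(-3, Add(-23603, -61404)) = Mul(-3, -85007) = 255021)
R = Rational(1, 125778) (R = Pow(125778, -1) = Rational(1, 125778) ≈ 7.9505e-6)
S = Rational(-125779, 377334) (S = Mul(Rational(-1, 3), Add(Rational(1, 125778), 1)) = Mul(Rational(-1, 3), Rational(125779, 125778)) = Rational(-125779, 377334) ≈ -0.33334)
Add(Pow(Add(4763, h), Rational(1, 2)), S) = Add(Pow(Add(4763, 255021), Rational(1, 2)), Rational(-125779, 377334)) = Add(Pow(259784, Rational(1, 2)), Rational(-125779, 377334)) = Add(Mul(2, Pow(64946, Rational(1, 2))), Rational(-125779, 377334)) = Add(Rational(-125779, 377334), Mul(2, Pow(64946, Rational(1, 2))))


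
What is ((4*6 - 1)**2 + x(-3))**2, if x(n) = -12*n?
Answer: 319225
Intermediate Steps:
((4*6 - 1)**2 + x(-3))**2 = ((4*6 - 1)**2 - 12*(-3))**2 = ((24 - 1)**2 + 36)**2 = (23**2 + 36)**2 = (529 + 36)**2 = 565**2 = 319225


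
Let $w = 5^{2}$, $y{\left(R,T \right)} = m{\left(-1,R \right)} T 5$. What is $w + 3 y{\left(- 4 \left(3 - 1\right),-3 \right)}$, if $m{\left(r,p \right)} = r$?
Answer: $70$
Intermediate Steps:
$y{\left(R,T \right)} = - 5 T$ ($y{\left(R,T \right)} = - T 5 = - 5 T$)
$w = 25$
$w + 3 y{\left(- 4 \left(3 - 1\right),-3 \right)} = 25 + 3 \left(\left(-5\right) \left(-3\right)\right) = 25 + 3 \cdot 15 = 25 + 45 = 70$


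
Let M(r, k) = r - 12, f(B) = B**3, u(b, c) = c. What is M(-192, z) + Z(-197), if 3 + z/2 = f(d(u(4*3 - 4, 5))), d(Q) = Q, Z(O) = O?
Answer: -401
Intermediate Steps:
z = 244 (z = -6 + 2*5**3 = -6 + 2*125 = -6 + 250 = 244)
M(r, k) = -12 + r
M(-192, z) + Z(-197) = (-12 - 192) - 197 = -204 - 197 = -401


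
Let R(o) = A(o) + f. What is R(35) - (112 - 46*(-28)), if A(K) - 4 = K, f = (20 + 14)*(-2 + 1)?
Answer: -1395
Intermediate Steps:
f = -34 (f = 34*(-1) = -34)
A(K) = 4 + K
R(o) = -30 + o (R(o) = (4 + o) - 34 = -30 + o)
R(35) - (112 - 46*(-28)) = (-30 + 35) - (112 - 46*(-28)) = 5 - (112 + 1288) = 5 - 1*1400 = 5 - 1400 = -1395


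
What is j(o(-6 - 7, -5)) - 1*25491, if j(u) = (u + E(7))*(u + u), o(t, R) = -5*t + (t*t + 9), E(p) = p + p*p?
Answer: 119823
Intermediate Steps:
E(p) = p + p²
o(t, R) = 9 + t² - 5*t (o(t, R) = -5*t + (t² + 9) = -5*t + (9 + t²) = 9 + t² - 5*t)
j(u) = 2*u*(56 + u) (j(u) = (u + 7*(1 + 7))*(u + u) = (u + 7*8)*(2*u) = (u + 56)*(2*u) = (56 + u)*(2*u) = 2*u*(56 + u))
j(o(-6 - 7, -5)) - 1*25491 = 2*(9 + (-6 - 7)² - 5*(-6 - 7))*(56 + (9 + (-6 - 7)² - 5*(-6 - 7))) - 1*25491 = 2*(9 + (-13)² - 5*(-13))*(56 + (9 + (-13)² - 5*(-13))) - 25491 = 2*(9 + 169 + 65)*(56 + (9 + 169 + 65)) - 25491 = 2*243*(56 + 243) - 25491 = 2*243*299 - 25491 = 145314 - 25491 = 119823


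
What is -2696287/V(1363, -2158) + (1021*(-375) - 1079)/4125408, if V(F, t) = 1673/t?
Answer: 1714574724538009/492986256 ≈ 3.4779e+6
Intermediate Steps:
-2696287/V(1363, -2158) + (1021*(-375) - 1079)/4125408 = -2696287/(1673/(-2158)) + (1021*(-375) - 1079)/4125408 = -2696287/(1673*(-1/2158)) + (-382875 - 1079)*(1/4125408) = -2696287/(-1673/2158) - 383954*1/4125408 = -2696287*(-2158/1673) - 191977/2062704 = 5818587346/1673 - 191977/2062704 = 1714574724538009/492986256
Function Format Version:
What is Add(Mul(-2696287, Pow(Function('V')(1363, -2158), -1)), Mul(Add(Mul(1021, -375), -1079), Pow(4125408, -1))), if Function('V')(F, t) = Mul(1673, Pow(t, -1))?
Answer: Rational(1714574724538009, 492986256) ≈ 3.4779e+6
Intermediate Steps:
Add(Mul(-2696287, Pow(Function('V')(1363, -2158), -1)), Mul(Add(Mul(1021, -375), -1079), Pow(4125408, -1))) = Add(Mul(-2696287, Pow(Mul(1673, Pow(-2158, -1)), -1)), Mul(Add(Mul(1021, -375), -1079), Pow(4125408, -1))) = Add(Mul(-2696287, Pow(Mul(1673, Rational(-1, 2158)), -1)), Mul(Add(-382875, -1079), Rational(1, 4125408))) = Add(Mul(-2696287, Pow(Rational(-1673, 2158), -1)), Mul(-383954, Rational(1, 4125408))) = Add(Mul(-2696287, Rational(-2158, 1673)), Rational(-191977, 2062704)) = Add(Rational(5818587346, 1673), Rational(-191977, 2062704)) = Rational(1714574724538009, 492986256)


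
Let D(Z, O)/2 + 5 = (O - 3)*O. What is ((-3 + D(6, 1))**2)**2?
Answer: 83521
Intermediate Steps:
D(Z, O) = -10 + 2*O*(-3 + O) (D(Z, O) = -10 + 2*((O - 3)*O) = -10 + 2*((-3 + O)*O) = -10 + 2*(O*(-3 + O)) = -10 + 2*O*(-3 + O))
((-3 + D(6, 1))**2)**2 = ((-3 + (-10 - 6*1 + 2*1**2))**2)**2 = ((-3 + (-10 - 6 + 2*1))**2)**2 = ((-3 + (-10 - 6 + 2))**2)**2 = ((-3 - 14)**2)**2 = ((-17)**2)**2 = 289**2 = 83521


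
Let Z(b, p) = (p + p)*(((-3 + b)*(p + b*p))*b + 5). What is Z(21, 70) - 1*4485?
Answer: 81493015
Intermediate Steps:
Z(b, p) = 2*p*(5 + b*(-3 + b)*(p + b*p)) (Z(b, p) = (2*p)*(b*(-3 + b)*(p + b*p) + 5) = (2*p)*(5 + b*(-3 + b)*(p + b*p)) = 2*p*(5 + b*(-3 + b)*(p + b*p)))
Z(21, 70) - 1*4485 = 2*70*(5 + 70*21**3 - 3*21*70 - 2*70*21**2) - 1*4485 = 2*70*(5 + 70*9261 - 4410 - 2*70*441) - 4485 = 2*70*(5 + 648270 - 4410 - 61740) - 4485 = 2*70*582125 - 4485 = 81497500 - 4485 = 81493015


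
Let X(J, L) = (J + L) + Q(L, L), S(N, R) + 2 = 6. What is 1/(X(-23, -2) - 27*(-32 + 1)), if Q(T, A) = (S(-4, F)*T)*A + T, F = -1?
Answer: 1/826 ≈ 0.0012107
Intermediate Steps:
S(N, R) = 4 (S(N, R) = -2 + 6 = 4)
Q(T, A) = T + 4*A*T (Q(T, A) = (4*T)*A + T = 4*A*T + T = T + 4*A*T)
X(J, L) = J + L + L*(1 + 4*L) (X(J, L) = (J + L) + L*(1 + 4*L) = J + L + L*(1 + 4*L))
1/(X(-23, -2) - 27*(-32 + 1)) = 1/((-23 - 2 - 2*(1 + 4*(-2))) - 27*(-32 + 1)) = 1/((-23 - 2 - 2*(1 - 8)) - 27*(-31)) = 1/((-23 - 2 - 2*(-7)) + 837) = 1/((-23 - 2 + 14) + 837) = 1/(-11 + 837) = 1/826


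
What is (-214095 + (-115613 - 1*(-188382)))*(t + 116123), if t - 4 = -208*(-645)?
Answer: -35372060562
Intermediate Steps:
t = 134164 (t = 4 - 208*(-645) = 4 + 134160 = 134164)
(-214095 + (-115613 - 1*(-188382)))*(t + 116123) = (-214095 + (-115613 - 1*(-188382)))*(134164 + 116123) = (-214095 + (-115613 + 188382))*250287 = (-214095 + 72769)*250287 = -141326*250287 = -35372060562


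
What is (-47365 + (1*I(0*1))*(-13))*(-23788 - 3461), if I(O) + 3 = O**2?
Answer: 1289586174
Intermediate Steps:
I(O) = -3 + O**2
(-47365 + (1*I(0*1))*(-13))*(-23788 - 3461) = (-47365 + (1*(-3 + (0*1)**2))*(-13))*(-23788 - 3461) = (-47365 + (1*(-3 + 0**2))*(-13))*(-27249) = (-47365 + (1*(-3 + 0))*(-13))*(-27249) = (-47365 + (1*(-3))*(-13))*(-27249) = (-47365 - 3*(-13))*(-27249) = (-47365 + 39)*(-27249) = -47326*(-27249) = 1289586174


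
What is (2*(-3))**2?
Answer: 36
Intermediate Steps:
(2*(-3))**2 = (-6)**2 = 36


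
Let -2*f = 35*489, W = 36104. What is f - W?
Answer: -89323/2 ≈ -44662.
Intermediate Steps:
f = -17115/2 (f = -35*489/2 = -½*17115 = -17115/2 ≈ -8557.5)
f - W = -17115/2 - 1*36104 = -17115/2 - 36104 = -89323/2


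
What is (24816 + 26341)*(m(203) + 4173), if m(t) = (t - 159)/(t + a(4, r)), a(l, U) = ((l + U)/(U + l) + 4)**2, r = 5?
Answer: 12168817904/57 ≈ 2.1349e+8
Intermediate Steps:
a(l, U) = 25 (a(l, U) = ((U + l)/(U + l) + 4)**2 = (1 + 4)**2 = 5**2 = 25)
m(t) = (-159 + t)/(25 + t) (m(t) = (t - 159)/(t + 25) = (-159 + t)/(25 + t))
(24816 + 26341)*(m(203) + 4173) = (24816 + 26341)*((-159 + 203)/(25 + 203) + 4173) = 51157*(44/228 + 4173) = 51157*((1/228)*44 + 4173) = 51157*(11/57 + 4173) = 51157*(237872/57) = 12168817904/57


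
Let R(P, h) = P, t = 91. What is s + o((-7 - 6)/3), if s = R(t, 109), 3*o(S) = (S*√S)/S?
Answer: 91 + I*√39/9 ≈ 91.0 + 0.69389*I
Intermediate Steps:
o(S) = √S/3 (o(S) = ((S*√S)/S)/3 = (S^(3/2)/S)/3 = √S/3)
s = 91
s + o((-7 - 6)/3) = 91 + √((-7 - 6)/3)/3 = 91 + √((⅓)*(-13))/3 = 91 + √(-13/3)/3 = 91 + (I*√39/3)/3 = 91 + I*√39/9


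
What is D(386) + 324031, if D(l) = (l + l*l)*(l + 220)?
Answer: 90849523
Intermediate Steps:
D(l) = (220 + l)*(l + l²) (D(l) = (l + l²)*(220 + l) = (220 + l)*(l + l²))
D(386) + 324031 = 386*(220 + 386² + 221*386) + 324031 = 386*(220 + 148996 + 85306) + 324031 = 386*234522 + 324031 = 90525492 + 324031 = 90849523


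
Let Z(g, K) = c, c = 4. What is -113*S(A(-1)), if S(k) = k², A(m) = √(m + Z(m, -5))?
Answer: -339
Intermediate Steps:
Z(g, K) = 4
A(m) = √(4 + m) (A(m) = √(m + 4) = √(4 + m))
-113*S(A(-1)) = -113*(√(4 - 1))² = -113*(√3)² = -113*3 = -339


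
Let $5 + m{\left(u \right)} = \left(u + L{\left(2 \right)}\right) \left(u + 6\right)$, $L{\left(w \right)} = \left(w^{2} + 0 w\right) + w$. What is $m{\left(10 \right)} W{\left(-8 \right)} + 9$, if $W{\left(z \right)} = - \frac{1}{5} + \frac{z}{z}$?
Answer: $\frac{1049}{5} \approx 209.8$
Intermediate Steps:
$L{\left(w \right)} = w + w^{2}$ ($L{\left(w \right)} = \left(w^{2} + 0\right) + w = w^{2} + w = w + w^{2}$)
$m{\left(u \right)} = -5 + \left(6 + u\right)^{2}$ ($m{\left(u \right)} = -5 + \left(u + 2 \left(1 + 2\right)\right) \left(u + 6\right) = -5 + \left(u + 2 \cdot 3\right) \left(6 + u\right) = -5 + \left(u + 6\right) \left(6 + u\right) = -5 + \left(6 + u\right) \left(6 + u\right) = -5 + \left(6 + u\right)^{2}$)
$W{\left(z \right)} = \frac{4}{5}$ ($W{\left(z \right)} = \left(-1\right) \frac{1}{5} + 1 = - \frac{1}{5} + 1 = \frac{4}{5}$)
$m{\left(10 \right)} W{\left(-8 \right)} + 9 = \left(31 + 10^{2} + 12 \cdot 10\right) \frac{4}{5} + 9 = \left(31 + 100 + 120\right) \frac{4}{5} + 9 = 251 \cdot \frac{4}{5} + 9 = \frac{1004}{5} + 9 = \frac{1049}{5}$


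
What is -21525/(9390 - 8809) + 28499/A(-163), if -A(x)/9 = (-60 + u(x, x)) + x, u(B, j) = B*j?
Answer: -731490967/19680462 ≈ -37.168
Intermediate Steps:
A(x) = 540 - 9*x - 9*x**2 (A(x) = -9*((-60 + x*x) + x) = -9*((-60 + x**2) + x) = -9*(-60 + x + x**2) = 540 - 9*x - 9*x**2)
-21525/(9390 - 8809) + 28499/A(-163) = -21525/(9390 - 8809) + 28499/(540 - 9*(-163) - 9*(-163)**2) = -21525/581 + 28499/(540 + 1467 - 9*26569) = -21525*1/581 + 28499/(540 + 1467 - 239121) = -3075/83 + 28499/(-237114) = -3075/83 + 28499*(-1/237114) = -3075/83 - 28499/237114 = -731490967/19680462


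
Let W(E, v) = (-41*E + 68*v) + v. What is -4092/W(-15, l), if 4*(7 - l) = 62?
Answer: -2728/19 ≈ -143.58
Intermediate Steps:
l = -17/2 (l = 7 - 1/4*62 = 7 - 31/2 = -17/2 ≈ -8.5000)
W(E, v) = -41*E + 69*v
-4092/W(-15, l) = -4092/(-41*(-15) + 69*(-17/2)) = -4092/(615 - 1173/2) = -4092/57/2 = -4092*2/57 = -2728/19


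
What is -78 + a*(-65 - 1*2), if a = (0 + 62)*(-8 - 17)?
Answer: 103772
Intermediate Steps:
a = -1550 (a = 62*(-25) = -1550)
-78 + a*(-65 - 1*2) = -78 - 1550*(-65 - 1*2) = -78 - 1550*(-65 - 2) = -78 - 1550*(-67) = -78 + 103850 = 103772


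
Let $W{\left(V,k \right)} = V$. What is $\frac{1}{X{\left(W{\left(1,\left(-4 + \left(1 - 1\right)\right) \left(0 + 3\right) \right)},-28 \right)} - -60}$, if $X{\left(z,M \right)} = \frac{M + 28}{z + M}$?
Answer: $\frac{1}{60} \approx 0.016667$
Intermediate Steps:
$X{\left(z,M \right)} = \frac{28 + M}{M + z}$
$\frac{1}{X{\left(W{\left(1,\left(-4 + \left(1 - 1\right)\right) \left(0 + 3\right) \right)},-28 \right)} - -60} = \frac{1}{\frac{28 - 28}{-28 + 1} - -60} = \frac{1}{\frac{1}{-27} \cdot 0 + 60} = \frac{1}{\left(- \frac{1}{27}\right) 0 + 60} = \frac{1}{0 + 60} = \frac{1}{60}$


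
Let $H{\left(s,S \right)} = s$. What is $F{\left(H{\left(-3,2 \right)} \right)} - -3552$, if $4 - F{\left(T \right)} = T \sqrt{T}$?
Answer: $3556 + 3 i \sqrt{3} \approx 3556.0 + 5.1962 i$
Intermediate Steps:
$F{\left(T \right)} = 4 - T^{\frac{3}{2}}$ ($F{\left(T \right)} = 4 - T \sqrt{T} = 4 - T^{\frac{3}{2}}$)
$F{\left(H{\left(-3,2 \right)} \right)} - -3552 = \left(4 - \left(-3\right)^{\frac{3}{2}}\right) - -3552 = \left(4 - - 3 i \sqrt{3}\right) + 3552 = \left(4 + 3 i \sqrt{3}\right) + 3552 = 3556 + 3 i \sqrt{3}$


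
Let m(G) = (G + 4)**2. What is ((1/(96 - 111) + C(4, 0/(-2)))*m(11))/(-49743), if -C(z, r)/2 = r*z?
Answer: 5/16581 ≈ 0.00030155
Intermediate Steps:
m(G) = (4 + G)**2
C(z, r) = -2*r*z
((1/(96 - 111) + C(4, 0/(-2)))*m(11))/(-49743) = ((1/(96 - 111) - 2*0/(-2)*4)*(4 + 11)**2)/(-49743) = ((1/(-15) - 2*0*(-1/2)*4)*15**2)*(-1/49743) = ((-1/15 - 2*0*4)*225)*(-1/49743) = ((-1/15 + 0)*225)*(-1/49743) = -1/15*225*(-1/49743) = -15*(-1/49743) = 5/16581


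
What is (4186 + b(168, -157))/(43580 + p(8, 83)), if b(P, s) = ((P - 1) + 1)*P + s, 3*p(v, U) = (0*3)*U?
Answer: 32253/43580 ≈ 0.74009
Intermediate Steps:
p(v, U) = 0 (p(v, U) = ((0*3)*U)/3 = (0*U)/3 = (⅓)*0 = 0)
b(P, s) = s + P² (b(P, s) = ((-1 + P) + 1)*P + s = P*P + s = P² + s = s + P²)
(4186 + b(168, -157))/(43580 + p(8, 83)) = (4186 + (-157 + 168²))/(43580 + 0) = (4186 + (-157 + 28224))/43580 = (4186 + 28067)*(1/43580) = 32253*(1/43580) = 32253/43580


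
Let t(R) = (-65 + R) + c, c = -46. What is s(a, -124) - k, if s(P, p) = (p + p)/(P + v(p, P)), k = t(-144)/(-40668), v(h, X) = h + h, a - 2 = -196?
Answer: 1662159/2995876 ≈ 0.55482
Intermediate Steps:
a = -194 (a = 2 - 196 = -194)
v(h, X) = 2*h
t(R) = -111 + R (t(R) = (-65 + R) - 46 = -111 + R)
k = 85/13556 (k = (-111 - 144)/(-40668) = -255*(-1/40668) = 85/13556 ≈ 0.0062703)
s(P, p) = 2*p/(P + 2*p) (s(P, p) = (p + p)/(P + 2*p) = (2*p)/(P + 2*p) = 2*p/(P + 2*p))
s(a, -124) - k = 2*(-124)/(-194 + 2*(-124)) - 1*85/13556 = 2*(-124)/(-194 - 248) - 85/13556 = 2*(-124)/(-442) - 85/13556 = 2*(-124)*(-1/442) - 85/13556 = 124/221 - 85/13556 = 1662159/2995876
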